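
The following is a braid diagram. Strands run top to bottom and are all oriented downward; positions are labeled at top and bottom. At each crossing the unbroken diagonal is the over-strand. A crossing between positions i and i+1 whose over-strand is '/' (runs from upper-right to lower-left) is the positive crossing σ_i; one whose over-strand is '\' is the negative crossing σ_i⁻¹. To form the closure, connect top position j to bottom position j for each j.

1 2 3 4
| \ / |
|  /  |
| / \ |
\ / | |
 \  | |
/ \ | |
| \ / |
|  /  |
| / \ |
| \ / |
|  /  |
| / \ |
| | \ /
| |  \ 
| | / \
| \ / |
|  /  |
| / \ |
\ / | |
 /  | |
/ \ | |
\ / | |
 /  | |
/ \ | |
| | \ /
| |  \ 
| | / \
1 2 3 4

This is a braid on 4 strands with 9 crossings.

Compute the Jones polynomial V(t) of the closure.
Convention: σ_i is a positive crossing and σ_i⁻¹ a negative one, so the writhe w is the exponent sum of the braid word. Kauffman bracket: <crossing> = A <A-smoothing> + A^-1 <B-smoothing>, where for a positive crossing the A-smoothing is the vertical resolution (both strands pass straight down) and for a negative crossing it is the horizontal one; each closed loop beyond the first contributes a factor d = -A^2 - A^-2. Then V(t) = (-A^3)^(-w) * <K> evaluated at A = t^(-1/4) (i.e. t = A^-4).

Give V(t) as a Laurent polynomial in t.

t^7 - 2*t^6 + 3*t^5 - 5*t^4 + 5*t^3 - 4*t^2 + 4*t - 2 + t^-1

Derivation:
Reading the diagram top to bottom ('/'-over between positions i,i+1 = s_i, '\'-over = s_i^-1): braid word = s2 s1^-1 s2 s2 s3^-1 s2 s1 s1 s3^-1.
Braid: s2 s1^-1 s2 s2 s3^-1 s2 s1 s1 s3^-1 on 4 strands, 9 crossings.
Writhe w = (#positive) - (#negative) = 6 - 3 = 3.
Computing the Kauffman bracket via state sum. There are 2^9 = 512 states.
Smooth each crossing (0=||, 1=⌣⌢); contribution A^(Σ sign_k(1-2s_k)) * d^(L-1).
Tabulate the states by total A-exponent and number of loops L (A-exp: L × count):
  A^9: L=3 ×1
  A^7: L=2 ×6, L=4 ×3
  A^5: L=1 ×11, L=3 ×24, L=5 ×1
  A^3: L=2 ×68, L=4 ×16
  A^1: L=1 ×38, L=3 ×85, L=5 ×3
  A^-1: L=2 ×77, L=4 ×49
  A^-3: L=3 ×69, L=5 ×15
  A^-5: L=4 ×34, L=6 ×2
  A^-7: L=5 ×9
  A^-9: L=6 ×1
Each group contributes A^e * Σ count * d^(L-1):
Powers of d = -A^2 - A^-2: d^2 = A^4 + 2 + A^-4; d^3 = -A^6 - 3*A^2 - 3*A^-2 - A^-6; d^4 = A^8 + 4*A^4 + 6 + 4*A^-4 + A^-8; d^5 = -A^10 - 5*A^6 - 10*A^2 - 10*A^-2 - 5*A^-6 - A^-10.
  A^9 * (d^2) = A^13 + 2*A^9 + A^5
  A^7 * (6*d + 3*d^3) = -3*A^13 - 15*A^9 - 15*A^5 - 3*A
  A^5 * (11 + 24*d^2 + d^4) = A^13 + 28*A^9 + 65*A^5 + 28*A + A^-3
  A^3 * (68*d + 16*d^3) = -16*A^9 - 116*A^5 - 116*A - 16*A^-3
  A^1 * (38 + 85*d^2 + 3*d^4) = 3*A^9 + 97*A^5 + 226*A + 97*A^-3 + 3*A^-7
  A^-1 * (77*d + 49*d^3) = -49*A^5 - 224*A - 224*A^-3 - 49*A^-7
  A^-3 * (69*d^2 + 15*d^4) = 15*A^5 + 129*A + 228*A^-3 + 129*A^-7 + 15*A^-11
  A^-5 * (34*d^3 + 2*d^5) = -2*A^5 - 44*A - 122*A^-3 - 122*A^-7 - 44*A^-11 - 2*A^-15
  A^-7 * (9*d^4) = 9*A + 36*A^-3 + 54*A^-7 + 36*A^-11 + 9*A^-15
  A^-9 * (d^5) = -A - 5*A^-3 - 10*A^-7 - 10*A^-11 - 5*A^-15 - A^-19
Summing the groups: <K> = -A^13 + 2*A^9 - 4*A^5 + 4*A - 5*A^-3 + 5*A^-7 - 3*A^-11 + 2*A^-15 - A^-19
Normalise by the writhe: (-A^3)^(-w) = (-A^3)^(-3) = -A^-9, so f(A) = -A^-9 * <K> = A^4 - 2 + 4*A^-4 - 4*A^-8 + 5*A^-12 - 5*A^-16 + 3*A^-20 - 2*A^-24 + A^-28.
Substitute A = t^(-1/4), i.e. A^e → t^(-e/4): V(t) = t^7 - 2*t^6 + 3*t^5 - 5*t^4 + 5*t^3 - 4*t^2 + 4*t - 2 + t^-1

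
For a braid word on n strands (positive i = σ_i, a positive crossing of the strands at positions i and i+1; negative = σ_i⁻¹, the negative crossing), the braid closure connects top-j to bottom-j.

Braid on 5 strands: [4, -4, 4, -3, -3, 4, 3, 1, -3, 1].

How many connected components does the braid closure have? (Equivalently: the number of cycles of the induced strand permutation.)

5

Derivation:
Track the strand permutation on 5 strands, starting from identity.
  step 1: s4 swaps positions 4,5 -> [1 2 3 5 4]
  step 2: s4^-1 swaps positions 4,5 -> [1 2 3 4 5]
  step 3: s4 swaps positions 4,5 -> [1 2 3 5 4]
  step 4: s3^-1 swaps positions 3,4 -> [1 2 5 3 4]
  step 5: s3^-1 swaps positions 3,4 -> [1 2 3 5 4]
  step 6: s4 swaps positions 4,5 -> [1 2 3 4 5]
  step 7: s3 swaps positions 3,4 -> [1 2 4 3 5]
  step 8: s1 swaps positions 1,2 -> [2 1 4 3 5]
  step 9: s3^-1 swaps positions 3,4 -> [2 1 3 4 5]
  step 10: s1 swaps positions 1,2 -> [1 2 3 4 5]
Final permutation (position -> original strand): [1 2 3 4 5]
Closure components = cycle count of this permutation = 5.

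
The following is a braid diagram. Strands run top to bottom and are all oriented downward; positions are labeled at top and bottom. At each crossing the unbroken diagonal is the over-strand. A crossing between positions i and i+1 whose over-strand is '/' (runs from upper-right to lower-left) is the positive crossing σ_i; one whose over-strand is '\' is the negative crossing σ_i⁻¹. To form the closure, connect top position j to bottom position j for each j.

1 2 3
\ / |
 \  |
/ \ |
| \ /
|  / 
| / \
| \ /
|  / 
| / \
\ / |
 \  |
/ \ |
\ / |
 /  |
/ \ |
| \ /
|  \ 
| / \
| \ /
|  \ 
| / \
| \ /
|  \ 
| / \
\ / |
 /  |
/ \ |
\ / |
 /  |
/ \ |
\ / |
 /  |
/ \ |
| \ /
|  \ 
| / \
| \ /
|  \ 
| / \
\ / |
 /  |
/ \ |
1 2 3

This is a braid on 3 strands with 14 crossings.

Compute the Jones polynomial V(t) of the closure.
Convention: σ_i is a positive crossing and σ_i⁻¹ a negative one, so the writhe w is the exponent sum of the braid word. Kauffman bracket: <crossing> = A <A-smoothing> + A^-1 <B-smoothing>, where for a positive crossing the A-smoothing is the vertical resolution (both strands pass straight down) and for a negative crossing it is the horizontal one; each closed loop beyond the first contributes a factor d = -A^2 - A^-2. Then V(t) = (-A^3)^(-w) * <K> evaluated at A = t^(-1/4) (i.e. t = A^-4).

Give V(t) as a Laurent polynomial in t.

-t^3 + t^2 - t + 3 - t^-1 + t^-2 - t^-3

Derivation:
Reading the diagram top to bottom ('/'-over between positions i,i+1 = s_i, '\'-over = s_i^-1): braid word = s1^-1 s2 s2 s1^-1 s1 s2^-1 s2^-1 s2^-1 s1 s1 s1 s2^-1 s2^-1 s1.
The presented braid s1^-1 s2 s2 s1^-1 s1 s2^-1 s2^-1 s2^-1 s1 s1 s1 s2^-1 s2^-1 s1 on 3 strands reduces by inverse Markov moves (closure unchanged at each step):
  Deconjugate: the word is γ·β·γ⁻¹ with γ = s1^-1 s2 (prefix) and γ⁻¹ = s2^-1 s1 (suffix); strip both.
  Deconjugate: the word is γ·β·γ⁻¹ with γ = s2 s1^-1 (prefix) and γ⁻¹ = s1 s2^-1 (suffix); strip both.
Reduced to β = s1 s2^-1 s2^-1 s2^-1 s1 s1 on 3 strands, 6 crossings.
Compute on β:
Braid: s1 s2^-1 s2^-1 s2^-1 s1 s1 on 3 strands, 6 crossings.
Writhe w = (#positive) - (#negative) = 3 - 3 = 0.
Enumerate smoothing states for the bracket polynomial. There are 2^6 = 64 states.
Smooth each crossing (0=||, 1=⌣⌢); contribution A^(Σ sign_k(1-2s_k)) * d^(L-1).
Tabulate the states by total A-exponent and number of loops L (A-exp: L × count):
  A^6: L=4 ×1
  A^4: L=3 ×6
  A^2: L=2 ×12, L=4 ×3
  A^0: L=1 ×9, L=3 ×10, L=5 ×1
  A^-2: L=2 ×12, L=4 ×3
  A^-4: L=3 ×6
  A^-6: L=4 ×1
Each group contributes A^e * Σ count * d^(L-1):
Powers of d = -A^2 - A^-2: d^2 = A^4 + 2 + A^-4; d^3 = -A^6 - 3*A^2 - 3*A^-2 - A^-6; d^4 = A^8 + 4*A^4 + 6 + 4*A^-4 + A^-8.
  A^6 * (d^3) = -A^12 - 3*A^8 - 3*A^4 - 1
  A^4 * (6*d^2) = 6*A^8 + 12*A^4 + 6
  A^2 * (12*d + 3*d^3) = -3*A^8 - 21*A^4 - 21 - 3*A^-4
  A^0 * (9 + 10*d^2 + d^4) = A^8 + 14*A^4 + 35 + 14*A^-4 + A^-8
  A^-2 * (12*d + 3*d^3) = -3*A^4 - 21 - 21*A^-4 - 3*A^-8
  A^-4 * (6*d^2) = 6 + 12*A^-4 + 6*A^-8
  A^-6 * (d^3) = -1 - 3*A^-4 - 3*A^-8 - A^-12
Summing the groups: <K> = -A^12 + A^8 - A^4 + 3 - A^-4 + A^-8 - A^-12
Normalise by the writhe: (-A^3)^(-w) = (-A^3)^(0) = 1, so f(A) = 1 * <K> = -A^12 + A^8 - A^4 + 3 - A^-4 + A^-8 - A^-12.
Substitute A = t^(-1/4), i.e. A^e → t^(-e/4): V(t) = -t^3 + t^2 - t + 3 - t^-1 + t^-2 - t^-3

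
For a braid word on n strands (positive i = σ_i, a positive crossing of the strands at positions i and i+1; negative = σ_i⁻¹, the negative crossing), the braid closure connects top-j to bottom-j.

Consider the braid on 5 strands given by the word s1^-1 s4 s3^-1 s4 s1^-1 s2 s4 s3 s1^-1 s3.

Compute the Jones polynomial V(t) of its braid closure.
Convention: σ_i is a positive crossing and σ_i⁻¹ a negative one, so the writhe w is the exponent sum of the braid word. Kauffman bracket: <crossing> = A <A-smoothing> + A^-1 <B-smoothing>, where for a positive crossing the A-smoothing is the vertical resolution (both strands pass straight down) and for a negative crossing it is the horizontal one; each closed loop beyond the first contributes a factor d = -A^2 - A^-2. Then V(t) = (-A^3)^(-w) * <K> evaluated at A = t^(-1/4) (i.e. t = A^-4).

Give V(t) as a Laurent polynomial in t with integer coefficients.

Braid: s1^-1 s4 s3^-1 s4 s1^-1 s2 s4 s3 s1^-1 s3 on 5 strands, 10 crossings.
Writhe w = (#positive) - (#negative) = 6 - 4 = 2.
Enumerate smoothing states for the bracket polynomial. There are 2^10 = 1024 states.
For each crossing: s=0 is the vertical smoothing, s=1 horizontal. Crossing k contributes A^(sign_k * (1 - 2*s_k)); loop factor d = -A^2 - A^-2.
Tabulate the states by total A-exponent and number of loops L (A-exp: L × count):
  A^10: L=5 ×1
  A^8: L=4 ×7, L=6 ×3
  A^6: L=3 ×18, L=5 ×26, L=7 ×1
  A^4: L=2 ×21, L=4 ×85, L=6 ×14
  A^2: L=1 ×9, L=3 ×137, L=5 ×62, L=7 ×2
  A^0: L=2 ×105, L=4 ×132, L=6 ×15
  A^-2: L=1 ×30, L=3 ×132, L=5 ×47, L=7 ×1
  A^-4: L=2 ×49, L=4 ×65, L=6 ×6
  A^-6: L=3 ×31, L=5 ×14
  A^-8: L=4 ×9, L=6 ×1
  A^-10: L=5 ×1
Each group contributes A^e * Σ count * d^(L-1):
Powers of d = -A^2 - A^-2: d^2 = A^4 + 2 + A^-4; d^3 = -A^6 - 3*A^2 - 3*A^-2 - A^-6; d^4 = A^8 + 4*A^4 + 6 + 4*A^-4 + A^-8; d^5 = -A^10 - 5*A^6 - 10*A^2 - 10*A^-2 - 5*A^-6 - A^-10; d^6 = A^12 + 6*A^8 + 15*A^4 + 20 + 15*A^-4 + 6*A^-8 + A^-12.
  A^10 * (d^4) = A^18 + 4*A^14 + 6*A^10 + 4*A^6 + A^2
  A^8 * (7*d^3 + 3*d^5) = -3*A^18 - 22*A^14 - 51*A^10 - 51*A^6 - 22*A^2 - 3*A^-2
  A^6 * (18*d^2 + 26*d^4 + d^6) = A^18 + 32*A^14 + 137*A^10 + 212*A^6 + 137*A^2 + 32*A^-2 + A^-6
  A^4 * (21*d + 85*d^3 + 14*d^5) = -14*A^14 - 155*A^10 - 416*A^6 - 416*A^2 - 155*A^-2 - 14*A^-6
  A^2 * (9 + 137*d^2 + 62*d^4 + 2*d^6) = 2*A^14 + 74*A^10 + 415*A^6 + 695*A^2 + 415*A^-2 + 74*A^-6 + 2*A^-10
  A^0 * (105*d + 132*d^3 + 15*d^5) = -15*A^10 - 207*A^6 - 651*A^2 - 651*A^-2 - 207*A^-6 - 15*A^-10
  A^-2 * (30 + 132*d^2 + 47*d^4 + d^6) = A^10 + 53*A^6 + 335*A^2 + 596*A^-2 + 335*A^-6 + 53*A^-10 + A^-14
  A^-4 * (49*d + 65*d^3 + 6*d^5) = -6*A^6 - 95*A^2 - 304*A^-2 - 304*A^-6 - 95*A^-10 - 6*A^-14
  A^-6 * (31*d^2 + 14*d^4) = 14*A^2 + 87*A^-2 + 146*A^-6 + 87*A^-10 + 14*A^-14
  A^-8 * (9*d^3 + d^5) = -A^2 - 14*A^-2 - 37*A^-6 - 37*A^-10 - 14*A^-14 - A^-18
  A^-10 * (d^4) = A^-2 + 4*A^-6 + 6*A^-10 + 4*A^-14 + A^-18
Summing the groups: <K> = -A^18 + 2*A^14 - 3*A^10 + 4*A^6 - 3*A^2 + 4*A^-2 - 2*A^-6 + A^-10 - A^-14
Normalise by the writhe: (-A^3)^(-w) = (-A^3)^(-2) = A^-6, so f(A) = A^-6 * <K> = -A^12 + 2*A^8 - 3*A^4 + 4 - 3*A^-4 + 4*A^-8 - 2*A^-12 + A^-16 - A^-20.
Substitute A = t^(-1/4), i.e. A^e → t^(-e/4): V(t) = -t^5 + t^4 - 2*t^3 + 4*t^2 - 3*t + 4 - 3*t^-1 + 2*t^-2 - t^-3

Answer: -t^5 + t^4 - 2*t^3 + 4*t^2 - 3*t + 4 - 3*t^-1 + 2*t^-2 - t^-3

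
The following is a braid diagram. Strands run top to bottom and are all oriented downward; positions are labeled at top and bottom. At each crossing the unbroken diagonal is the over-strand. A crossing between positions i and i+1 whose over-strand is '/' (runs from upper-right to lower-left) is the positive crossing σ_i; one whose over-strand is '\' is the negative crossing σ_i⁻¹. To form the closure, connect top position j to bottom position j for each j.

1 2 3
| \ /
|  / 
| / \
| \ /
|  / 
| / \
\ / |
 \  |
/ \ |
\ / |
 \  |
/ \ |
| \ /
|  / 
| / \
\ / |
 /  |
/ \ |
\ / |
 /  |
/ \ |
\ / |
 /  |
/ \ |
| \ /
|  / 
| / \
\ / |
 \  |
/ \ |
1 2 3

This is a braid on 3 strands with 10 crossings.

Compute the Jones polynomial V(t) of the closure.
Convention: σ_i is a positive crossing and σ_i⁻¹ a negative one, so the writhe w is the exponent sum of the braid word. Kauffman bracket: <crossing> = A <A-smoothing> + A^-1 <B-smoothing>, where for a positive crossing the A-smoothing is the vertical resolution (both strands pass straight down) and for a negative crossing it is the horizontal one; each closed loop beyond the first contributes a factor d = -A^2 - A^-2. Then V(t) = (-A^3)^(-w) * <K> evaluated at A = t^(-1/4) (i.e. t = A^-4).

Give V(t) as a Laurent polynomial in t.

Reading the diagram top to bottom ('/'-over between positions i,i+1 = s_i, '\'-over = s_i^-1): braid word = s2 s2 s1^-1 s1^-1 s2 s1 s1 s1 s2 s1^-1.
Braid: s2 s2 s1^-1 s1^-1 s2 s1 s1 s1 s2 s1^-1 on 3 strands, 10 crossings.
Writhe w = (#positive) - (#negative) = 7 - 3 = 4.
Enumerate smoothing states for the bracket polynomial. There are 2^10 = 1024 states.
For each crossing: s=0 is the vertical smoothing, s=1 horizontal. Crossing k contributes A^(sign_k * (1 - 2*s_k)); loop factor d = -A^2 - A^-2.
Tabulate the states by total A-exponent and number of loops L (A-exp: L × count):
  A^10: L=4 ×1
  A^8: L=3 ×7, L=5 ×3
  A^6: L=2 ×19, L=4 ×23, L=6 ×3
  A^4: L=1 ×20, L=3 ×75, L=5 ×24, L=7 ×1
  A^2: L=2 ×114, L=4 ×86, L=6 ×10
  A^0: L=1 ×51, L=3 ×155, L=5 ×45, L=7 ×1
  A^-2: L=2 ×102, L=4 ×98, L=6 ×10
  A^-4: L=3 ×89, L=5 ×30, L=7 ×1
  A^-6: L=4 ×41, L=6 ×4
  A^-8: L=5 ×10
  A^-10: L=6 ×1
Each group contributes A^e * Σ count * d^(L-1):
Powers of d = -A^2 - A^-2: d^2 = A^4 + 2 + A^-4; d^3 = -A^6 - 3*A^2 - 3*A^-2 - A^-6; d^4 = A^8 + 4*A^4 + 6 + 4*A^-4 + A^-8; d^5 = -A^10 - 5*A^6 - 10*A^2 - 10*A^-2 - 5*A^-6 - A^-10; d^6 = A^12 + 6*A^8 + 15*A^4 + 20 + 15*A^-4 + 6*A^-8 + A^-12.
  A^10 * (d^3) = -A^16 - 3*A^12 - 3*A^8 - A^4
  A^8 * (7*d^2 + 3*d^4) = 3*A^16 + 19*A^12 + 32*A^8 + 19*A^4 + 3
  A^6 * (19*d + 23*d^3 + 3*d^5) = -3*A^16 - 38*A^12 - 118*A^8 - 118*A^4 - 38 - 3*A^-4
  A^4 * (20 + 75*d^2 + 24*d^4 + d^6) = A^16 + 30*A^12 + 186*A^8 + 334*A^4 + 186 + 30*A^-4 + A^-8
  A^2 * (114*d + 86*d^3 + 10*d^5) = -10*A^12 - 136*A^8 - 472*A^4 - 472 - 136*A^-4 - 10*A^-8
  A^0 * (51 + 155*d^2 + 45*d^4 + d^6) = A^12 + 51*A^8 + 350*A^4 + 651 + 350*A^-4 + 51*A^-8 + A^-12
  A^-2 * (102*d + 98*d^3 + 10*d^5) = -10*A^8 - 148*A^4 - 496 - 496*A^-4 - 148*A^-8 - 10*A^-12
  A^-4 * (89*d^2 + 30*d^4 + d^6) = A^8 + 36*A^4 + 224 + 378*A^-4 + 224*A^-8 + 36*A^-12 + A^-16
  A^-6 * (41*d^3 + 4*d^5) = -4*A^4 - 61 - 163*A^-4 - 163*A^-8 - 61*A^-12 - 4*A^-16
  A^-8 * (10*d^4) = 10 + 40*A^-4 + 60*A^-8 + 40*A^-12 + 10*A^-16
  A^-10 * (d^5) = -1 - 5*A^-4 - 10*A^-8 - 10*A^-12 - 5*A^-16 - A^-20
Summing the groups: <K> = -A^12 + 3*A^8 - 4*A^4 + 6 - 5*A^-4 + 5*A^-8 - 4*A^-12 + 2*A^-16 - A^-20
Normalise by the writhe: (-A^3)^(-w) = (-A^3)^(-4) = A^-12, so f(A) = A^-12 * <K> = -1 + 3*A^-4 - 4*A^-8 + 6*A^-12 - 5*A^-16 + 5*A^-20 - 4*A^-24 + 2*A^-28 - A^-32.
Substitute A = t^(-1/4), i.e. A^e → t^(-e/4): V(t) = -t^8 + 2*t^7 - 4*t^6 + 5*t^5 - 5*t^4 + 6*t^3 - 4*t^2 + 3*t - 1

Answer: -t^8 + 2*t^7 - 4*t^6 + 5*t^5 - 5*t^4 + 6*t^3 - 4*t^2 + 3*t - 1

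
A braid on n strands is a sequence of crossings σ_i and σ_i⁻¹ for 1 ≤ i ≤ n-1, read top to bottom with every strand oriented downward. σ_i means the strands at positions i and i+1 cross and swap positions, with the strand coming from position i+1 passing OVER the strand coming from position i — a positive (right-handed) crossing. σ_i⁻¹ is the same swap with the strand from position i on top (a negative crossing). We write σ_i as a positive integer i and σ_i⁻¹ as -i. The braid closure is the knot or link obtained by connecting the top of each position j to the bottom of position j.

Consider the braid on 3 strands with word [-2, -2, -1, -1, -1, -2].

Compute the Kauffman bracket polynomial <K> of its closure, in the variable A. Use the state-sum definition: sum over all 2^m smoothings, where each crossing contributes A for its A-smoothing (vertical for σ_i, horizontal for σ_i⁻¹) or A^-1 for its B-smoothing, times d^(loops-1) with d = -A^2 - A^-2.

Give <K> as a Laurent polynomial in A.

Braid: s2^-1 s2^-1 s1^-1 s1^-1 s1^-1 s2^-1 on 3 strands, 6 crossings.
Writhe w = (#positive) - (#negative) = 0 - 6 = -6.
State-sum expansion of <K>. There are 2^6 = 64 states.
For each crossing: s=0 is the vertical smoothing, s=1 horizontal. Crossing k contributes A^(sign_k * (1 - 2*s_k)); loop factor d = -A^2 - A^-2.
Tabulate the states by total A-exponent and number of loops L (A-exp: L × count):
  A^6: L=5 ×1
  A^4: L=4 ×6
  A^2: L=3 ×15
  A^0: L=2 ×18, L=4 ×2
  A^-2: L=1 ×9, L=3 ×6
  A^-4: L=2 ×6
  A^-6: L=3 ×1
Each group contributes A^e * Σ count * d^(L-1):
Powers of d = -A^2 - A^-2: d^2 = A^4 + 2 + A^-4; d^3 = -A^6 - 3*A^2 - 3*A^-2 - A^-6; d^4 = A^8 + 4*A^4 + 6 + 4*A^-4 + A^-8.
  A^6 * (d^4) = A^14 + 4*A^10 + 6*A^6 + 4*A^2 + A^-2
  A^4 * (6*d^3) = -6*A^10 - 18*A^6 - 18*A^2 - 6*A^-2
  A^2 * (15*d^2) = 15*A^6 + 30*A^2 + 15*A^-2
  A^0 * (18*d + 2*d^3) = -2*A^6 - 24*A^2 - 24*A^-2 - 2*A^-6
  A^-2 * (9 + 6*d^2) = 6*A^2 + 21*A^-2 + 6*A^-6
  A^-4 * (6*d) = -6*A^-2 - 6*A^-6
  A^-6 * (d^2) = A^-2 + 2*A^-6 + A^-10
Summing the groups: <K> = A^14 - 2*A^10 + A^6 - 2*A^2 + 2*A^-2 + A^-10

Answer: A^14 - 2*A^10 + A^6 - 2*A^2 + 2*A^-2 + A^-10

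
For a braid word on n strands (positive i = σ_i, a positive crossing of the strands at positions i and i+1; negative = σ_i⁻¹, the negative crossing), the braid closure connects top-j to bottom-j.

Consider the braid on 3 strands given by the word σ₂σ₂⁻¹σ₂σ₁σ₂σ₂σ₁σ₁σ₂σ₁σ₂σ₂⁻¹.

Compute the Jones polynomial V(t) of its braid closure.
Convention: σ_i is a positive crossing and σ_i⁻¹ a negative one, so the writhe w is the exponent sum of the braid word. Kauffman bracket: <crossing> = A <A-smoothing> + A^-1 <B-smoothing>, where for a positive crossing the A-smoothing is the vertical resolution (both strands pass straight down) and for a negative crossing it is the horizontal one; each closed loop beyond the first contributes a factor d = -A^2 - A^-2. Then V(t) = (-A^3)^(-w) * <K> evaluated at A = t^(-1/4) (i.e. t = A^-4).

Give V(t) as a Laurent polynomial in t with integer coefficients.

-t^8 + t^5 + t^3

Derivation:
The presented braid s2 s2^-1 s2 s1 s2 s2 s1 s1 s2 s1 s2 s2^-1 on 3 strands reduces by inverse Markov moves (closure unchanged at each step):
  Deconjugate: the word is γ·β·γ⁻¹ with γ = s2 s2^-1 (prefix) and γ⁻¹ = s2 s2^-1 (suffix); strip both.
Reduced to β = s2 s1 s2 s2 s1 s1 s2 s1 on 3 strands, 8 crossings.
Compute on β:
Braid: s2 s1 s2 s2 s1 s1 s2 s1 on 3 strands, 8 crossings.
Writhe w = (#positive) - (#negative) = 8 - 0 = 8.
Enumerate smoothing states for the bracket polynomial. There are 2^8 = 256 states.
Smooth each crossing (0=||, 1=⌣⌢); contribution A^(Σ sign_k(1-2s_k)) * d^(L-1).
Tabulate the states by total A-exponent and number of loops L (A-exp: L × count):
  A^8: L=3 ×1
  A^6: L=2 ×8
  A^4: L=1 ×16, L=3 ×12
  A^2: L=2 ×48, L=4 ×8
  A^0: L=1 ×17, L=3 ×51, L=5 ×2
  A^-2: L=2 ×34, L=4 ×22
  A^-4: L=1 ×4, L=3 ×21, L=5 ×3
  A^-6: L=2 ×4, L=4 ×4
  A^-8: L=3 ×1
Each group contributes A^e * Σ count * d^(L-1):
Powers of d = -A^2 - A^-2: d^2 = A^4 + 2 + A^-4; d^3 = -A^6 - 3*A^2 - 3*A^-2 - A^-6; d^4 = A^8 + 4*A^4 + 6 + 4*A^-4 + A^-8.
  A^8 * (d^2) = A^12 + 2*A^8 + A^4
  A^6 * (8*d) = -8*A^8 - 8*A^4
  A^4 * (16 + 12*d^2) = 12*A^8 + 40*A^4 + 12
  A^2 * (48*d + 8*d^3) = -8*A^8 - 72*A^4 - 72 - 8*A^-4
  A^0 * (17 + 51*d^2 + 2*d^4) = 2*A^8 + 59*A^4 + 131 + 59*A^-4 + 2*A^-8
  A^-2 * (34*d + 22*d^3) = -22*A^4 - 100 - 100*A^-4 - 22*A^-8
  A^-4 * (4 + 21*d^2 + 3*d^4) = 3*A^4 + 33 + 64*A^-4 + 33*A^-8 + 3*A^-12
  A^-6 * (4*d + 4*d^3) = -4 - 16*A^-4 - 16*A^-8 - 4*A^-12
  A^-8 * (d^2) = A^-4 + 2*A^-8 + A^-12
Summing the groups: <K> = A^12 + A^4 - A^-8
Normalise by the writhe: (-A^3)^(-w) = (-A^3)^(-8) = A^-24, so f(A) = A^-24 * <K> = A^-12 + A^-20 - A^-32.
Substitute A = t^(-1/4), i.e. A^e → t^(-e/4): V(t) = -t^8 + t^5 + t^3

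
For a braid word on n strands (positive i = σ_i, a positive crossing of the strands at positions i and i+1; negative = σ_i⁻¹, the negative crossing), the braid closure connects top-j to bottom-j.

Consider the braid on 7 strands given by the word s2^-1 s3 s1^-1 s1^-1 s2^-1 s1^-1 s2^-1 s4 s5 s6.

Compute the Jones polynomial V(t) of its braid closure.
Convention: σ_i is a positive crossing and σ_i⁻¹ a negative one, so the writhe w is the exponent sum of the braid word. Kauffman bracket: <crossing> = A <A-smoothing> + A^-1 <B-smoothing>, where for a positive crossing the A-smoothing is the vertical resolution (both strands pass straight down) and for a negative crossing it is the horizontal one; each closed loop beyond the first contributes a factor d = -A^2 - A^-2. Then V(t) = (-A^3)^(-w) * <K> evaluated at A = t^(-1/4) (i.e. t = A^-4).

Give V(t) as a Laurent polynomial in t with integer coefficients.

t^-2 + t^-4 - t^-5 + t^-6 - t^-7

Derivation:
The presented braid s2^-1 s3 s1^-1 s1^-1 s2^-1 s1^-1 s2^-1 s4 s5 s6 on 7 strands reduces by inverse Markov moves (closure unchanged at each step):
  Destabilize: the word has the form β·s6 where s6 occurs only as the final letter (β ∈ B_6); drop it and the last strand → 6 strands.
  Destabilize: the word has the form β·s5 where s5 occurs only as the final letter (β ∈ B_5); drop it and the last strand → 5 strands.
  Destabilize: the word has the form β·s4 where s4 occurs only as the final letter (β ∈ B_4); drop it and the last strand → 4 strands.
Reduced to β = s2^-1 s3 s1^-1 s1^-1 s2^-1 s1^-1 s2^-1 on 4 strands, 7 crossings.
Compute on β:
Braid: s2^-1 s3 s1^-1 s1^-1 s2^-1 s1^-1 s2^-1 on 4 strands, 7 crossings.
Writhe w = (#positive) - (#negative) = 1 - 6 = -5.
Computing the Kauffman bracket via state sum. There are 2^7 = 128 states.
Each crossing splits two ways (0=vertical, 1=horizontal). The state's weight is A^(#A-smoothings - #B-smoothings) * d^(loops - 1).
Tabulate the states by total A-exponent and number of loops L (A-exp: L × count):
  A^7: L=4 ×1
  A^5: L=3 ×5, L=5 ×2
  A^3: L=2 ×8, L=4 ×13
  A^1: L=1 ×4, L=3 ×29, L=5 ×2
  A^-1: L=2 ×27, L=4 ×8
  A^-3: L=1 ×9, L=3 ×12
  A^-5: L=2 ×6, L=4 ×1
  A^-7: L=3 ×1
Each group contributes A^e * Σ count * d^(L-1):
Powers of d = -A^2 - A^-2: d^2 = A^4 + 2 + A^-4; d^3 = -A^6 - 3*A^2 - 3*A^-2 - A^-6; d^4 = A^8 + 4*A^4 + 6 + 4*A^-4 + A^-8.
  A^7 * (d^3) = -A^13 - 3*A^9 - 3*A^5 - A
  A^5 * (5*d^2 + 2*d^4) = 2*A^13 + 13*A^9 + 22*A^5 + 13*A + 2*A^-3
  A^3 * (8*d + 13*d^3) = -13*A^9 - 47*A^5 - 47*A - 13*A^-3
  A^1 * (4 + 29*d^2 + 2*d^4) = 2*A^9 + 37*A^5 + 74*A + 37*A^-3 + 2*A^-7
  A^-1 * (27*d + 8*d^3) = -8*A^5 - 51*A - 51*A^-3 - 8*A^-7
  A^-3 * (9 + 12*d^2) = 12*A + 33*A^-3 + 12*A^-7
  A^-5 * (6*d + d^3) = -A - 9*A^-3 - 9*A^-7 - A^-11
  A^-7 * (d^2) = A^-3 + 2*A^-7 + A^-11
Summing the groups: <K> = A^13 - A^9 + A^5 - A - A^-7
Normalise by the writhe: (-A^3)^(-w) = (-A^3)^(5) = -A^15, so f(A) = -A^15 * <K> = -A^28 + A^24 - A^20 + A^16 + A^8.
Substitute A = t^(-1/4), i.e. A^e → t^(-e/4): V(t) = t^-2 + t^-4 - t^-5 + t^-6 - t^-7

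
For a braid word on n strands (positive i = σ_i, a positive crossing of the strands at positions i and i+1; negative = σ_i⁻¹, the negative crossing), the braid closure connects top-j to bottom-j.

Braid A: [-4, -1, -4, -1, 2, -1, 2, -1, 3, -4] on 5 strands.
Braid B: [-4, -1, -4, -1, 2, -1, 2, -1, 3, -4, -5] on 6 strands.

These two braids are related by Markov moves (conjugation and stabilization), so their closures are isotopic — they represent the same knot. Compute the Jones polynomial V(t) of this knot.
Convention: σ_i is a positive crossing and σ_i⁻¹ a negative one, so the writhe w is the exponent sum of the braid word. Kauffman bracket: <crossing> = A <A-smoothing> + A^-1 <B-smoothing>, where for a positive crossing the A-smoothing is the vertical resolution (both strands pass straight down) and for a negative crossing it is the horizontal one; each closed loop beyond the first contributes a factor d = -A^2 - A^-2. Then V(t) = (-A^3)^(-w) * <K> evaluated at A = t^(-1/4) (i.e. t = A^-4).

Markov-equivalent braids have isotopic closures, hence identical knot invariants. Strip the Markov moves from each word to reach a common short braid β, then compute V(t) once on β.
Braid A: s4^-1 s1^-1 s4^-1 s1^-1 s2 s1^-1 s2 s1^-1 s3 s4^-1 on 5 strands has no conjugating prefix/suffix or stabilization to strip; take β = s4^-1 s1^-1 s4^-1 s1^-1 s2 s1^-1 s2 s1^-1 s3 s4^-1.
Braid B: s4^-1 s1^-1 s4^-1 s1^-1 s2 s1^-1 s2 s1^-1 s3 s4^-1 s5^-1 on 6 strands reduces by inverse Markov moves (closure unchanged at each step):
  Destabilize: the word has the form β·s5^-1 where s5^-1 occurs only as the final letter (β ∈ B_5); drop it and the last strand → 5 strands.
Reduced to β = s4^-1 s1^-1 s4^-1 s1^-1 s2 s1^-1 s2 s1^-1 s3 s4^-1 on 5 strands, 10 crossings.
Both give the same β = s4^-1 s1^-1 s4^-1 s1^-1 s2 s1^-1 s2 s1^-1 s3 s4^-1 on 5 strands, so one state sum suffices:
Braid: s4^-1 s1^-1 s4^-1 s1^-1 s2 s1^-1 s2 s1^-1 s3 s4^-1 on 5 strands, 10 crossings.
Writhe w = (#positive) - (#negative) = 3 - 7 = -4.
Computing the Kauffman bracket via state sum. There are 2^10 = 1024 states.
Smooth each crossing (0=||, 1=⌣⌢); contribution A^(Σ sign_k(1-2s_k)) * d^(L-1).
Tabulate the states by total A-exponent and number of loops L (A-exp: L × count):
  A^10: L=8 ×1
  A^8: L=7 ×10
  A^6: L=6 ×45
  A^4: L=5 ×118, L=7 ×2
  A^2: L=4 ×195, L=6 ×15
  A^0: L=3 ×203, L=5 ×49
  A^-2: L=2 ×123, L=4 ×85, L=6 ×2
  A^-4: L=1 ×33, L=3 ×78, L=5 ×9
  A^-6: L=2 ×29, L=4 ×16
  A^-8: L=3 ×9, L=5 ×1
  A^-10: L=4 ×1
Each group contributes A^e * Σ count * d^(L-1):
Powers of d = -A^2 - A^-2: d^2 = A^4 + 2 + A^-4; d^3 = -A^6 - 3*A^2 - 3*A^-2 - A^-6; d^4 = A^8 + 4*A^4 + 6 + 4*A^-4 + A^-8; d^5 = -A^10 - 5*A^6 - 10*A^2 - 10*A^-2 - 5*A^-6 - A^-10; d^6 = A^12 + 6*A^8 + 15*A^4 + 20 + 15*A^-4 + 6*A^-8 + A^-12; d^7 = -A^14 - 7*A^10 - 21*A^6 - 35*A^2 - 35*A^-2 - 21*A^-6 - 7*A^-10 - A^-14.
  A^10 * (d^7) = -A^24 - 7*A^20 - 21*A^16 - 35*A^12 - 35*A^8 - 21*A^4 - 7 - A^-4
  A^8 * (10*d^6) = 10*A^20 + 60*A^16 + 150*A^12 + 200*A^8 + 150*A^4 + 60 + 10*A^-4
  A^6 * (45*d^5) = -45*A^16 - 225*A^12 - 450*A^8 - 450*A^4 - 225 - 45*A^-4
  A^4 * (118*d^4 + 2*d^6) = 2*A^16 + 130*A^12 + 502*A^8 + 748*A^4 + 502 + 130*A^-4 + 2*A^-8
  A^2 * (195*d^3 + 15*d^5) = -15*A^12 - 270*A^8 - 735*A^4 - 735 - 270*A^-4 - 15*A^-8
  A^0 * (203*d^2 + 49*d^4) = 49*A^8 + 399*A^4 + 700 + 399*A^-4 + 49*A^-8
  A^-2 * (123*d + 85*d^3 + 2*d^5) = -2*A^8 - 95*A^4 - 398 - 398*A^-4 - 95*A^-8 - 2*A^-12
  A^-4 * (33 + 78*d^2 + 9*d^4) = 9*A^4 + 114 + 243*A^-4 + 114*A^-8 + 9*A^-12
  A^-6 * (29*d + 16*d^3) = -16 - 77*A^-4 - 77*A^-8 - 16*A^-12
  A^-8 * (9*d^2 + d^4) = 1 + 13*A^-4 + 24*A^-8 + 13*A^-12 + A^-16
  A^-10 * (d^3) = -A^-4 - 3*A^-8 - 3*A^-12 - A^-16
Summing the groups: <K> = -A^24 + 3*A^20 - 4*A^16 + 5*A^12 - 6*A^8 + 5*A^4 - 4 + 3*A^-4 - A^-8 + A^-12
Normalise by the writhe: (-A^3)^(-w) = (-A^3)^(4) = A^12, so f(A) = A^12 * <K> = -A^36 + 3*A^32 - 4*A^28 + 5*A^24 - 6*A^20 + 5*A^16 - 4*A^12 + 3*A^8 - A^4 + 1.
Substitute A = t^(-1/4), i.e. A^e → t^(-e/4): V(t) = 1 - t^-1 + 3*t^-2 - 4*t^-3 + 5*t^-4 - 6*t^-5 + 5*t^-6 - 4*t^-7 + 3*t^-8 - t^-9

Answer: 1 - t^-1 + 3*t^-2 - 4*t^-3 + 5*t^-4 - 6*t^-5 + 5*t^-6 - 4*t^-7 + 3*t^-8 - t^-9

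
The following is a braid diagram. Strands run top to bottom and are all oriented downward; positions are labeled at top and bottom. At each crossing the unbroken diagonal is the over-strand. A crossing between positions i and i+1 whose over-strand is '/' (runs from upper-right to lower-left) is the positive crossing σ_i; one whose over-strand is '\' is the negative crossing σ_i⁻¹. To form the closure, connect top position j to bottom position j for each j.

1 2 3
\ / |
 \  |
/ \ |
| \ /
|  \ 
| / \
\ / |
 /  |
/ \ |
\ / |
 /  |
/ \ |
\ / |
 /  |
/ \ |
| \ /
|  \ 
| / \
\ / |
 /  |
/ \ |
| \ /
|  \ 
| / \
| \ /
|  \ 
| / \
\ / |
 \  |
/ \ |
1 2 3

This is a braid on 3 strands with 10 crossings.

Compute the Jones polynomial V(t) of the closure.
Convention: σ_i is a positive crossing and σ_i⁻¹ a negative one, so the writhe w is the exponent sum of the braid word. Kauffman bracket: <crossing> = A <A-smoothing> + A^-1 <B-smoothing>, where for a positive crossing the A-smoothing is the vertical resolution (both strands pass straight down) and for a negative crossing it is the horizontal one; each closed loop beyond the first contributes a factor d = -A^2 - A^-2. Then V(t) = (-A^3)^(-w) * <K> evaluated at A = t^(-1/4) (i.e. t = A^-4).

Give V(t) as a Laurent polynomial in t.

t^2 - 2*t + 3 - 3*t^-1 + 4*t^-2 - 3*t^-3 + 2*t^-4 - 2*t^-5 + t^-6

Derivation:
Reading the diagram top to bottom ('/'-over between positions i,i+1 = s_i, '\'-over = s_i^-1): braid word = s1^-1 s2^-1 s1 s1 s1 s2^-1 s1 s2^-1 s2^-1 s1^-1.
Braid: s1^-1 s2^-1 s1 s1 s1 s2^-1 s1 s2^-1 s2^-1 s1^-1 on 3 strands, 10 crossings.
Writhe w = (#positive) - (#negative) = 4 - 6 = -2.
Enumerate smoothing states for the bracket polynomial. There are 2^10 = 1024 states.
Smooth each crossing (0=||, 1=⌣⌢); contribution A^(Σ sign_k(1-2s_k)) * d^(L-1).
Tabulate the states by total A-exponent and number of loops L (A-exp: L × count):
  A^10: L=5 ×1
  A^8: L=4 ×10
  A^6: L=3 ×38, L=5 ×7
  A^4: L=2 ×67, L=4 ×49, L=6 ×4
  A^2: L=1 ×46, L=3 ×130, L=5 ×33, L=7 ×1
  A^0: L=2 ×131, L=4 ×110, L=6 ×11
  A^-2: L=1 ×25, L=3 ×133, L=5 ×51, L=7 ×1
  A^-4: L=2 ×37, L=4 ×72, L=6 ×11
  A^-6: L=3 ×25, L=5 ×19, L=7 ×1
  A^-8: L=4 ×8, L=6 ×2
  A^-10: L=5 ×1
Each group contributes A^e * Σ count * d^(L-1):
Powers of d = -A^2 - A^-2: d^2 = A^4 + 2 + A^-4; d^3 = -A^6 - 3*A^2 - 3*A^-2 - A^-6; d^4 = A^8 + 4*A^4 + 6 + 4*A^-4 + A^-8; d^5 = -A^10 - 5*A^6 - 10*A^2 - 10*A^-2 - 5*A^-6 - A^-10; d^6 = A^12 + 6*A^8 + 15*A^4 + 20 + 15*A^-4 + 6*A^-8 + A^-12.
  A^10 * (d^4) = A^18 + 4*A^14 + 6*A^10 + 4*A^6 + A^2
  A^8 * (10*d^3) = -10*A^14 - 30*A^10 - 30*A^6 - 10*A^2
  A^6 * (38*d^2 + 7*d^4) = 7*A^14 + 66*A^10 + 118*A^6 + 66*A^2 + 7*A^-2
  A^4 * (67*d + 49*d^3 + 4*d^5) = -4*A^14 - 69*A^10 - 254*A^6 - 254*A^2 - 69*A^-2 - 4*A^-6
  A^2 * (46 + 130*d^2 + 33*d^4 + d^6) = A^14 + 39*A^10 + 277*A^6 + 524*A^2 + 277*A^-2 + 39*A^-6 + A^-10
  A^0 * (131*d + 110*d^3 + 11*d^5) = -11*A^10 - 165*A^6 - 571*A^2 - 571*A^-2 - 165*A^-6 - 11*A^-10
  A^-2 * (25 + 133*d^2 + 51*d^4 + d^6) = A^10 + 57*A^6 + 352*A^2 + 617*A^-2 + 352*A^-6 + 57*A^-10 + A^-14
  A^-4 * (37*d + 72*d^3 + 11*d^5) = -11*A^6 - 127*A^2 - 363*A^-2 - 363*A^-6 - 127*A^-10 - 11*A^-14
  A^-6 * (25*d^2 + 19*d^4 + d^6) = A^6 + 25*A^2 + 116*A^-2 + 184*A^-6 + 116*A^-10 + 25*A^-14 + A^-18
  A^-8 * (8*d^3 + 2*d^5) = -2*A^2 - 18*A^-2 - 44*A^-6 - 44*A^-10 - 18*A^-14 - 2*A^-18
  A^-10 * (d^4) = A^-2 + 4*A^-6 + 6*A^-10 + 4*A^-14 + A^-18
Summing the groups: <K> = A^18 - 2*A^14 + 2*A^10 - 3*A^6 + 4*A^2 - 3*A^-2 + 3*A^-6 - 2*A^-10 + A^-14
Normalise by the writhe: (-A^3)^(-w) = (-A^3)^(2) = A^6, so f(A) = A^6 * <K> = A^24 - 2*A^20 + 2*A^16 - 3*A^12 + 4*A^8 - 3*A^4 + 3 - 2*A^-4 + A^-8.
Substitute A = t^(-1/4), i.e. A^e → t^(-e/4): V(t) = t^2 - 2*t + 3 - 3*t^-1 + 4*t^-2 - 3*t^-3 + 2*t^-4 - 2*t^-5 + t^-6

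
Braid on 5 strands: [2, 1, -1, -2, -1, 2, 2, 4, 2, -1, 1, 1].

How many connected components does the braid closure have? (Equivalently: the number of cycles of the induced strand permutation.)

3

Derivation:
Track the strand permutation on 5 strands, starting from identity.
  step 1: s2 swaps positions 2,3 -> [1 3 2 4 5]
  step 2: s1 swaps positions 1,2 -> [3 1 2 4 5]
  step 3: s1^-1 swaps positions 1,2 -> [1 3 2 4 5]
  step 4: s2^-1 swaps positions 2,3 -> [1 2 3 4 5]
  step 5: s1^-1 swaps positions 1,2 -> [2 1 3 4 5]
  step 6: s2 swaps positions 2,3 -> [2 3 1 4 5]
  step 7: s2 swaps positions 2,3 -> [2 1 3 4 5]
  step 8: s4 swaps positions 4,5 -> [2 1 3 5 4]
  step 9: s2 swaps positions 2,3 -> [2 3 1 5 4]
  step 10: s1^-1 swaps positions 1,2 -> [3 2 1 5 4]
  step 11: s1 swaps positions 1,2 -> [2 3 1 5 4]
  step 12: s1 swaps positions 1,2 -> [3 2 1 5 4]
Final permutation (position -> original strand): [3 2 1 5 4]
Closure components = cycle count of this permutation = 3.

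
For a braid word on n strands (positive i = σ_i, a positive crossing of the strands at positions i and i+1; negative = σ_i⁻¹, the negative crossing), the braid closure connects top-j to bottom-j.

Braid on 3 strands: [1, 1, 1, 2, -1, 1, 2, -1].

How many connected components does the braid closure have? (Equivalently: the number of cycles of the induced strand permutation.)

3

Derivation:
Track the strand permutation on 3 strands, starting from identity.
  step 1: s1 swaps positions 1,2 -> [2 1 3]
  step 2: s1 swaps positions 1,2 -> [1 2 3]
  step 3: s1 swaps positions 1,2 -> [2 1 3]
  step 4: s2 swaps positions 2,3 -> [2 3 1]
  step 5: s1^-1 swaps positions 1,2 -> [3 2 1]
  step 6: s1 swaps positions 1,2 -> [2 3 1]
  step 7: s2 swaps positions 2,3 -> [2 1 3]
  step 8: s1^-1 swaps positions 1,2 -> [1 2 3]
Final permutation (position -> original strand): [1 2 3]
Closure components = cycle count of this permutation = 3.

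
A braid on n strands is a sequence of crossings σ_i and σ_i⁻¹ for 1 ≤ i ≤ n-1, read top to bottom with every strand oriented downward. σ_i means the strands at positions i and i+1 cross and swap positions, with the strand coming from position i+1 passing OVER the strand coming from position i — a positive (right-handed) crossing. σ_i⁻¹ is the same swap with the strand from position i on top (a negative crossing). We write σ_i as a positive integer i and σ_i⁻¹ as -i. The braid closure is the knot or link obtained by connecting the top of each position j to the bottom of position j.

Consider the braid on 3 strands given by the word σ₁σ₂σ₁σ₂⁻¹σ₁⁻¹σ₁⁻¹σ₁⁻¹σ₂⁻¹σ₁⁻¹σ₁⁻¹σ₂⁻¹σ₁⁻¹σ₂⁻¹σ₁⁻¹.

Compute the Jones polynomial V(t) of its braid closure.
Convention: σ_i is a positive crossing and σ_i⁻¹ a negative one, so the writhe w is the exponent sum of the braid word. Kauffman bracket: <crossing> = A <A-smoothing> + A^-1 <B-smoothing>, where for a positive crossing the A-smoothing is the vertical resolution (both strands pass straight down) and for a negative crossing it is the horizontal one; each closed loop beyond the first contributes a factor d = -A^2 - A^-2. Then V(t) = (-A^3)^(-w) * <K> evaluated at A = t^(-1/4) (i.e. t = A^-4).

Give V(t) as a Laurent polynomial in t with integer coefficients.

t^-3 + t^-5 - t^-8

Derivation:
The presented braid s1 s2 s1 s2^-1 s1^-1 s1^-1 s1^-1 s2^-1 s1^-1 s1^-1 s2^-1 s1^-1 s2^-1 s1^-1 on 3 strands reduces by inverse Markov moves (closure unchanged at each step):
  Deconjugate: the word is γ·β·γ⁻¹ with γ = s1 (prefix) and γ⁻¹ = s1^-1 (suffix); strip both.
  Deconjugate: the word is γ·β·γ⁻¹ with γ = s2 s1 (prefix) and γ⁻¹ = s1^-1 s2^-1 (suffix); strip both.
Reduced to β = s2^-1 s1^-1 s1^-1 s1^-1 s2^-1 s1^-1 s1^-1 s2^-1 on 3 strands, 8 crossings.
Compute on β:
Braid: s2^-1 s1^-1 s1^-1 s1^-1 s2^-1 s1^-1 s1^-1 s2^-1 on 3 strands, 8 crossings.
Writhe w = (#positive) - (#negative) = 0 - 8 = -8.
Enumerate smoothing states for the bracket polynomial. There are 2^8 = 256 states.
Each crossing splits two ways (0=vertical, 1=horizontal). The state's weight is A^(#A-smoothings - #B-smoothings) * d^(loops - 1).
Tabulate the states by total A-exponent and number of loops L (A-exp: L × count):
  A^8: L=5 ×1
  A^6: L=4 ×7, L=6 ×1
  A^4: L=3 ×19, L=5 ×9
  A^2: L=2 ×24, L=4 ×31, L=6 ×1
  A^0: L=1 ×12, L=3 ×53, L=5 ×5
  A^-2: L=2 ×45, L=4 ×11
  A^-4: L=1 ×15, L=3 ×13
  A^-6: L=2 ×8
  A^-8: L=3 ×1
Each group contributes A^e * Σ count * d^(L-1):
Powers of d = -A^2 - A^-2: d^2 = A^4 + 2 + A^-4; d^3 = -A^6 - 3*A^2 - 3*A^-2 - A^-6; d^4 = A^8 + 4*A^4 + 6 + 4*A^-4 + A^-8; d^5 = -A^10 - 5*A^6 - 10*A^2 - 10*A^-2 - 5*A^-6 - A^-10.
  A^8 * (d^4) = A^16 + 4*A^12 + 6*A^8 + 4*A^4 + 1
  A^6 * (7*d^3 + d^5) = -A^16 - 12*A^12 - 31*A^8 - 31*A^4 - 12 - A^-4
  A^4 * (19*d^2 + 9*d^4) = 9*A^12 + 55*A^8 + 92*A^4 + 55 + 9*A^-4
  A^2 * (24*d + 31*d^3 + d^5) = -A^12 - 36*A^8 - 127*A^4 - 127 - 36*A^-4 - A^-8
  A^0 * (12 + 53*d^2 + 5*d^4) = 5*A^8 + 73*A^4 + 148 + 73*A^-4 + 5*A^-8
  A^-2 * (45*d + 11*d^3) = -11*A^4 - 78 - 78*A^-4 - 11*A^-8
  A^-4 * (15 + 13*d^2) = 13 + 41*A^-4 + 13*A^-8
  A^-6 * (8*d) = -8*A^-4 - 8*A^-8
  A^-8 * (d^2) = A^-4 + 2*A^-8 + A^-12
Summing the groups: <K> = -A^8 + A^-4 + A^-12
Normalise by the writhe: (-A^3)^(-w) = (-A^3)^(8) = A^24, so f(A) = A^24 * <K> = -A^32 + A^20 + A^12.
Substitute A = t^(-1/4), i.e. A^e → t^(-e/4): V(t) = t^-3 + t^-5 - t^-8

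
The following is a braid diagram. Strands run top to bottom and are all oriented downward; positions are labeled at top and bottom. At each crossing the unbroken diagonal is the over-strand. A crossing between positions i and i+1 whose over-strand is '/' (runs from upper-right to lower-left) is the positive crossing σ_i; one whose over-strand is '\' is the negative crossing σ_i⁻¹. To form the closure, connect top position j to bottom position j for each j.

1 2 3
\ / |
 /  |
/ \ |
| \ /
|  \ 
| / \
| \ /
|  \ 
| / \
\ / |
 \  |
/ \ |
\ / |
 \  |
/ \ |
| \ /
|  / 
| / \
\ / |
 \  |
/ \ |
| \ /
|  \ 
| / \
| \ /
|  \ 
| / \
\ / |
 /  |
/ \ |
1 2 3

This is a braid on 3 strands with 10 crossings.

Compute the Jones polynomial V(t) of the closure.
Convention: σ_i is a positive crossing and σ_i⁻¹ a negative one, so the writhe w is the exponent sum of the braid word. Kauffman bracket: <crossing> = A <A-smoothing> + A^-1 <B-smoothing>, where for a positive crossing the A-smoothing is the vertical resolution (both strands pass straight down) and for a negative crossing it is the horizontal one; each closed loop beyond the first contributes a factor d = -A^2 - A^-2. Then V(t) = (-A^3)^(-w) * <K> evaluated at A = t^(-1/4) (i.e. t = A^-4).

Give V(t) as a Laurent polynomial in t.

-1 + 4*t^-1 - 5*t^-2 + 7*t^-3 - 7*t^-4 + 6*t^-5 - 5*t^-6 + 3*t^-7 - t^-8

Derivation:
Reading the diagram top to bottom ('/'-over between positions i,i+1 = s_i, '\'-over = s_i^-1): braid word = s1 s2^-1 s2^-1 s1^-1 s1^-1 s2 s1^-1 s2^-1 s2^-1 s1.
Braid: s1 s2^-1 s2^-1 s1^-1 s1^-1 s2 s1^-1 s2^-1 s2^-1 s1 on 3 strands, 10 crossings.
Writhe w = (#positive) - (#negative) = 3 - 7 = -4.
Computing the Kauffman bracket via state sum. There are 2^10 = 1024 states.
For each crossing: s=0 is the vertical smoothing, s=1 horizontal. Crossing k contributes A^(sign_k * (1 - 2*s_k)); loop factor d = -A^2 - A^-2.
Tabulate the states by total A-exponent and number of loops L (A-exp: L × count):
  A^10: L=6 ×1
  A^8: L=5 ×10
  A^6: L=4 ×43, L=6 ×2
  A^4: L=3 ×98, L=5 ×22
  A^2: L=2 ×118, L=4 ×88, L=6 ×4
  A^0: L=1 ×60, L=3 ×162, L=5 ×30
  A^-2: L=2 ×128, L=4 ×79, L=6 ×3
  A^-4: L=1 ×23, L=3 ×84, L=5 ×13
  A^-6: L=2 ×27, L=4 ×18
  A^-8: L=1 ×2, L=3 ×8
  A^-10: L=2 ×1
Each group contributes A^e * Σ count * d^(L-1):
Powers of d = -A^2 - A^-2: d^2 = A^4 + 2 + A^-4; d^3 = -A^6 - 3*A^2 - 3*A^-2 - A^-6; d^4 = A^8 + 4*A^4 + 6 + 4*A^-4 + A^-8; d^5 = -A^10 - 5*A^6 - 10*A^2 - 10*A^-2 - 5*A^-6 - A^-10.
  A^10 * (d^5) = -A^20 - 5*A^16 - 10*A^12 - 10*A^8 - 5*A^4 - 1
  A^8 * (10*d^4) = 10*A^16 + 40*A^12 + 60*A^8 + 40*A^4 + 10
  A^6 * (43*d^3 + 2*d^5) = -2*A^16 - 53*A^12 - 149*A^8 - 149*A^4 - 53 - 2*A^-4
  A^4 * (98*d^2 + 22*d^4) = 22*A^12 + 186*A^8 + 328*A^4 + 186 + 22*A^-4
  A^2 * (118*d + 88*d^3 + 4*d^5) = -4*A^12 - 108*A^8 - 422*A^4 - 422 - 108*A^-4 - 4*A^-8
  A^0 * (60 + 162*d^2 + 30*d^4) = 30*A^8 + 282*A^4 + 564 + 282*A^-4 + 30*A^-8
  A^-2 * (128*d + 79*d^3 + 3*d^5) = -3*A^8 - 94*A^4 - 395 - 395*A^-4 - 94*A^-8 - 3*A^-12
  A^-4 * (23 + 84*d^2 + 13*d^4) = 13*A^4 + 136 + 269*A^-4 + 136*A^-8 + 13*A^-12
  A^-6 * (27*d + 18*d^3) = -18 - 81*A^-4 - 81*A^-8 - 18*A^-12
  A^-8 * (2 + 8*d^2) = 8*A^-4 + 18*A^-8 + 8*A^-12
  A^-10 * (d) = -A^-8 - A^-12
Summing the groups: <K> = -A^20 + 3*A^16 - 5*A^12 + 6*A^8 - 7*A^4 + 7 - 5*A^-4 + 4*A^-8 - A^-12
Normalise by the writhe: (-A^3)^(-w) = (-A^3)^(4) = A^12, so f(A) = A^12 * <K> = -A^32 + 3*A^28 - 5*A^24 + 6*A^20 - 7*A^16 + 7*A^12 - 5*A^8 + 4*A^4 - 1.
Substitute A = t^(-1/4), i.e. A^e → t^(-e/4): V(t) = -1 + 4*t^-1 - 5*t^-2 + 7*t^-3 - 7*t^-4 + 6*t^-5 - 5*t^-6 + 3*t^-7 - t^-8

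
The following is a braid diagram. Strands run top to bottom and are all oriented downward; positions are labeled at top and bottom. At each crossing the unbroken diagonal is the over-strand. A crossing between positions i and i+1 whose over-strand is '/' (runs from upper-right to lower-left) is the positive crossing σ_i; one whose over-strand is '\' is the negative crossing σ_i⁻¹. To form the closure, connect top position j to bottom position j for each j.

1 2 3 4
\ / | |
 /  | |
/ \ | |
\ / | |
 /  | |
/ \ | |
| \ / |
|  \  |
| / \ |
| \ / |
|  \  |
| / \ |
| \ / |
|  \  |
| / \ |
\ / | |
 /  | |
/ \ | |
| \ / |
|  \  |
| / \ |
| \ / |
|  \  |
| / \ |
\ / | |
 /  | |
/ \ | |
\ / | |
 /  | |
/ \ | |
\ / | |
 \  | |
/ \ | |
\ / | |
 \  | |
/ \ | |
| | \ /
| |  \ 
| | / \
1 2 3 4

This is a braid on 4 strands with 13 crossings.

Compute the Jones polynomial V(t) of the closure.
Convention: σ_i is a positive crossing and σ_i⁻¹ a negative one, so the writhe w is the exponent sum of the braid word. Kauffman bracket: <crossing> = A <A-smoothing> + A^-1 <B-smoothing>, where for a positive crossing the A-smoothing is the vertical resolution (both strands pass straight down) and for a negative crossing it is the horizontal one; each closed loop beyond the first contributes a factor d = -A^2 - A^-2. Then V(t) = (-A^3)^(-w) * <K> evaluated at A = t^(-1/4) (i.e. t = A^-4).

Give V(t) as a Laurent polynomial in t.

Reading the diagram top to bottom ('/'-over between positions i,i+1 = s_i, '\'-over = s_i^-1): braid word = s1 s1 s2^-1 s2^-1 s2^-1 s1 s2^-1 s2^-1 s1 s1 s1^-1 s1^-1 s3^-1.
The presented braid s1 s1 s2^-1 s2^-1 s2^-1 s1 s2^-1 s2^-1 s1 s1 s1^-1 s1^-1 s3^-1 on 4 strands reduces by inverse Markov moves (closure unchanged at each step):
  Destabilize: the word has the form β·s3^-1 where s3^-1 occurs only as the final letter (β ∈ B_3); drop it and the last strand → 3 strands.
  Deconjugate: the word is γ·β·γ⁻¹ with γ = s1 s1 (prefix) and γ⁻¹ = s1^-1 s1^-1 (suffix); strip both.
Reduced to β = s2^-1 s2^-1 s2^-1 s1 s2^-1 s2^-1 s1 s1 on 3 strands, 8 crossings.
Compute on β:
Braid: s2^-1 s2^-1 s2^-1 s1 s2^-1 s2^-1 s1 s1 on 3 strands, 8 crossings.
Writhe w = (#positive) - (#negative) = 3 - 5 = -2.
State-sum expansion of <K>. There are 2^8 = 256 states.
Each crossing splits two ways (0=vertical, 1=horizontal). The state's weight is A^(#A-smoothings - #B-smoothings) * d^(loops - 1).
Tabulate the states by total A-exponent and number of loops L (A-exp: L × count):
  A^8: L=6 ×1
  A^6: L=5 ×8
  A^4: L=4 ×27, L=6 ×1
  A^2: L=3 ×50, L=5 ×6
  A^0: L=2 ×53, L=4 ×17
  A^-2: L=1 ×27, L=3 ×28, L=5 ×1
  A^-4: L=2 ×24, L=4 ×4
  A^-6: L=3 ×8
  A^-8: L=4 ×1
Each group contributes A^e * Σ count * d^(L-1):
Powers of d = -A^2 - A^-2: d^2 = A^4 + 2 + A^-4; d^3 = -A^6 - 3*A^2 - 3*A^-2 - A^-6; d^4 = A^8 + 4*A^4 + 6 + 4*A^-4 + A^-8; d^5 = -A^10 - 5*A^6 - 10*A^2 - 10*A^-2 - 5*A^-6 - A^-10.
  A^8 * (d^5) = -A^18 - 5*A^14 - 10*A^10 - 10*A^6 - 5*A^2 - A^-2
  A^6 * (8*d^4) = 8*A^14 + 32*A^10 + 48*A^6 + 32*A^2 + 8*A^-2
  A^4 * (27*d^3 + d^5) = -A^14 - 32*A^10 - 91*A^6 - 91*A^2 - 32*A^-2 - A^-6
  A^2 * (50*d^2 + 6*d^4) = 6*A^10 + 74*A^6 + 136*A^2 + 74*A^-2 + 6*A^-6
  A^0 * (53*d + 17*d^3) = -17*A^6 - 104*A^2 - 104*A^-2 - 17*A^-6
  A^-2 * (27 + 28*d^2 + d^4) = A^6 + 32*A^2 + 89*A^-2 + 32*A^-6 + A^-10
  A^-4 * (24*d + 4*d^3) = -4*A^2 - 36*A^-2 - 36*A^-6 - 4*A^-10
  A^-6 * (8*d^2) = 8*A^-2 + 16*A^-6 + 8*A^-10
  A^-8 * (d^3) = -A^-2 - 3*A^-6 - 3*A^-10 - A^-14
Summing the groups: <K> = -A^18 + 2*A^14 - 4*A^10 + 5*A^6 - 4*A^2 + 5*A^-2 - 3*A^-6 + 2*A^-10 - A^-14
Normalise by the writhe: (-A^3)^(-w) = (-A^3)^(2) = A^6, so f(A) = A^6 * <K> = -A^24 + 2*A^20 - 4*A^16 + 5*A^12 - 4*A^8 + 5*A^4 - 3 + 2*A^-4 - A^-8.
Substitute A = t^(-1/4), i.e. A^e → t^(-e/4): V(t) = -t^2 + 2*t - 3 + 5*t^-1 - 4*t^-2 + 5*t^-3 - 4*t^-4 + 2*t^-5 - t^-6

Answer: -t^2 + 2*t - 3 + 5*t^-1 - 4*t^-2 + 5*t^-3 - 4*t^-4 + 2*t^-5 - t^-6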